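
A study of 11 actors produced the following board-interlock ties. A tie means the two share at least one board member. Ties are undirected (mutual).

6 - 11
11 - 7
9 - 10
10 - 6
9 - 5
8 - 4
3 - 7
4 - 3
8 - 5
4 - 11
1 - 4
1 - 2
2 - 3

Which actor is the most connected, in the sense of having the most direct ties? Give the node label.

Degrees — 1:2, 2:2, 3:3, 4:4, 5:2, 6:2, 7:2, 8:2, 9:2, 10:2, 11:3.
The maximum is 4, attained only by 4.

4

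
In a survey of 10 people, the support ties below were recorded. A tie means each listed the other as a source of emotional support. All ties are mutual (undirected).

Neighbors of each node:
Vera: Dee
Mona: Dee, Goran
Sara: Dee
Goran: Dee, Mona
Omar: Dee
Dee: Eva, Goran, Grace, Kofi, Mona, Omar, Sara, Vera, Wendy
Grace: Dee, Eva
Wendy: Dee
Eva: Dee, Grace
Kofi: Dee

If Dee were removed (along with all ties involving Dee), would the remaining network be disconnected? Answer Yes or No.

Yes

Removing Dee leaves {Wendy} with no path to {Vera}, so the network splits into 7 components. Dee is a cut vertex.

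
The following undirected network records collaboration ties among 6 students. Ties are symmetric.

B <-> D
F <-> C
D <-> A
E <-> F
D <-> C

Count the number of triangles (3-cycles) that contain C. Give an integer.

0

C's neighbors are D and F, but none of them are tied to each other, so no triangle contains C.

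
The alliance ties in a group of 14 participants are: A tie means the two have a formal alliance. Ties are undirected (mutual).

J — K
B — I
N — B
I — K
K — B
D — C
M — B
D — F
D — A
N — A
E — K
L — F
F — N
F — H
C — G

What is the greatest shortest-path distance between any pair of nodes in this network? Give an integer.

7

Eccentricity of each node (its greatest distance to any other): A:4, B:5, C:6, D:5, E:7, F:4, G:7, H:5, I:6, J:7, K:6, L:5, M:6, N:4.
The maximum eccentricity is 7, realized for instance by the pair G–J via G – C – D – A – N – B – K – J. So the diameter is 7.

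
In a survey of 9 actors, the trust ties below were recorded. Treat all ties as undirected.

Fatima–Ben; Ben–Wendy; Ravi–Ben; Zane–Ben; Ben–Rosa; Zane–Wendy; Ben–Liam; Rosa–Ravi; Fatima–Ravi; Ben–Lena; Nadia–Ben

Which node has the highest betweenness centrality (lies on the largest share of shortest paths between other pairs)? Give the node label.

Unnormalized betweenness of each node: Ben:49/2, Fatima:0, Lena:0, Liam:0, Nadia:0, Ravi:1/2, Rosa:0, Wendy:0, Zane:0.
Ben has the largest value, 49/2, making it the main broker — the node through which the most shortest paths run.

Ben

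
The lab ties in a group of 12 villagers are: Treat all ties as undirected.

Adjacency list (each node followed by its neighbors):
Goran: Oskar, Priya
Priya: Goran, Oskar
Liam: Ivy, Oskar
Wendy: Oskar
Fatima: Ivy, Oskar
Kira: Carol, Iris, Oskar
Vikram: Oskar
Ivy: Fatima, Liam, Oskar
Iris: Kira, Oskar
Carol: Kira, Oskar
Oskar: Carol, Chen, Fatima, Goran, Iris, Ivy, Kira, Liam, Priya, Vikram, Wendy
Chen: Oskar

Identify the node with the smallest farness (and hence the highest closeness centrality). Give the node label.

Farness (sum of distances to all others) for each node — Carol:20, Chen:21, Fatima:20, Goran:20, Iris:20, Ivy:19, Kira:19, Liam:20, Oskar:11, Priya:20, Vikram:21, Wendy:21.
The smallest farness is 11, for Oskar, so Oskar has the highest closeness.

Oskar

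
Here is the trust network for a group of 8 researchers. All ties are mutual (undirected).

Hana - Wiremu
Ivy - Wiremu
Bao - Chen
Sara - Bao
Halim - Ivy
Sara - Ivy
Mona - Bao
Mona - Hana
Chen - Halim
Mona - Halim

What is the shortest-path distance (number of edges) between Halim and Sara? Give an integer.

One shortest route is Halim – Ivy – Sara, which uses 2 edges, and Halim and Sara are not directly tied, so nothing shorter exists. So d(Halim,Sara) = 2.

2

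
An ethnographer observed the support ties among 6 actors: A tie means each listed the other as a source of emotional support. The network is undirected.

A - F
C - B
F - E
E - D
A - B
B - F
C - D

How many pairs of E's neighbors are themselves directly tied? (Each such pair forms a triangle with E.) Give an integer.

0

E's neighbors are D and F, but none of them are tied to each other, so no triangle contains E.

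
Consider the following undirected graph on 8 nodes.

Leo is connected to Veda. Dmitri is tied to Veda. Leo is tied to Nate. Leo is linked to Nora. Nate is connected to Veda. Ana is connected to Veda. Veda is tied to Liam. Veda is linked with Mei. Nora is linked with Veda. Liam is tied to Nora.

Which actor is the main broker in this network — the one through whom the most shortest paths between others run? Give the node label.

Unnormalized betweenness of each node: Ana:0, Dmitri:0, Leo:1/2, Liam:0, Mei:0, Nate:0, Nora:1/2, Veda:17.
Veda has the largest value, 17, making it the main broker — the node through which the most shortest paths run.

Veda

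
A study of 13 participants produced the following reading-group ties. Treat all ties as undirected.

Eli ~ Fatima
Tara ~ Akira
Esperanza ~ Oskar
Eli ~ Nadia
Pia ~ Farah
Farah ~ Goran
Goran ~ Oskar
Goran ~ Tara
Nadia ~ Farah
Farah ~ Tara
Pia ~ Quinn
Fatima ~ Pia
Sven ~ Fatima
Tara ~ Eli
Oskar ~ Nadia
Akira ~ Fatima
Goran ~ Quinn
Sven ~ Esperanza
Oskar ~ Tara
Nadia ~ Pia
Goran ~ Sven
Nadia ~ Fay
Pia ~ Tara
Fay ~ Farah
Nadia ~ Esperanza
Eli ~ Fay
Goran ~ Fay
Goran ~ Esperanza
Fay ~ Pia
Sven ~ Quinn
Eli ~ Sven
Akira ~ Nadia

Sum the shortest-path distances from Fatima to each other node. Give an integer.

21

Distances from Fatima: Akira:1, Eli:1, Esperanza:2, Farah:2, Fay:2, Goran:2, Nadia:2, Oskar:3, Pia:1, Quinn:2, Sven:1, Tara:2.
Sum = 1 + 1 + 2 + 2 + 2 + 2 + 2 + 3 + 1 + 2 + 1 + 2 = 21.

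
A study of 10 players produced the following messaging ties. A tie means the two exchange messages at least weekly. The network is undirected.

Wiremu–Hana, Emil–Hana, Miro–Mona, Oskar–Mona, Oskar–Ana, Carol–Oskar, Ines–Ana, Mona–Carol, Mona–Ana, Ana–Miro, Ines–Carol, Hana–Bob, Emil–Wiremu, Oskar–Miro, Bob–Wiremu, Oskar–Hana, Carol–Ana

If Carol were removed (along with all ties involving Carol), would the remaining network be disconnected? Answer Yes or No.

No

Even without Carol, every remaining node can still reach every other (the residual graph is connected), so Carol is not a cut vertex.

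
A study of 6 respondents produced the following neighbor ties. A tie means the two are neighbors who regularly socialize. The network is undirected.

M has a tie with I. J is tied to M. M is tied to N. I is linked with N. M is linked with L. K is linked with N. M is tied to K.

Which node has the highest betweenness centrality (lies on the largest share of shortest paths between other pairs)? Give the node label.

M

Unnormalized betweenness of each node: I:0, J:0, K:0, L:0, M:15/2, N:1/2.
M has the largest value, 15/2, making it the main broker — the node through which the most shortest paths run.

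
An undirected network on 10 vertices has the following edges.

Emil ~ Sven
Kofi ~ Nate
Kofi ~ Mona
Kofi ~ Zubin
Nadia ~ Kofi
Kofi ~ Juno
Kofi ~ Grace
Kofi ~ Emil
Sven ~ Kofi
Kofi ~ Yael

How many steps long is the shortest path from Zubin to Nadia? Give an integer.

One shortest route is Zubin – Kofi – Nadia, which uses 2 edges, and Zubin and Nadia are not directly tied, so nothing shorter exists. So d(Zubin,Nadia) = 2.

2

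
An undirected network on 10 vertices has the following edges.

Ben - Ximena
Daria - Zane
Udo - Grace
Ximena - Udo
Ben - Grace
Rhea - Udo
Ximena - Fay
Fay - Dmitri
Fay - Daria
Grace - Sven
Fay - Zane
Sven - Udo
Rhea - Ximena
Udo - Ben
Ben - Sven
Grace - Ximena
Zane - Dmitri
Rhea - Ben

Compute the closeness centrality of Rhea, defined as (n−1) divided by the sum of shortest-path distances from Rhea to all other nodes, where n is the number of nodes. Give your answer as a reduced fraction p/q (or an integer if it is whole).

1/2

Distances from Rhea: Ben:1, Daria:3, Dmitri:3, Fay:2, Grace:2, Sven:2, Udo:1, Ximena:1, Zane:3. Sum = 18.
n = 10, so closeness = 9/18 = 1/2.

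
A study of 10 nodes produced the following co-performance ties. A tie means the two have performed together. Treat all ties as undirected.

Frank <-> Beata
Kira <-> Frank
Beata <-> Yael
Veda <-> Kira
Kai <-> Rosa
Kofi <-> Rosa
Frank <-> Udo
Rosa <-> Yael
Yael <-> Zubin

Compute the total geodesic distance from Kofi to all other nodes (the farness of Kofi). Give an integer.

Distances from Kofi: Beata:3, Frank:4, Kai:2, Kira:5, Rosa:1, Udo:5, Veda:6, Yael:2, Zubin:3.
Sum = 3 + 4 + 2 + 5 + 1 + 5 + 6 + 2 + 3 = 31.

31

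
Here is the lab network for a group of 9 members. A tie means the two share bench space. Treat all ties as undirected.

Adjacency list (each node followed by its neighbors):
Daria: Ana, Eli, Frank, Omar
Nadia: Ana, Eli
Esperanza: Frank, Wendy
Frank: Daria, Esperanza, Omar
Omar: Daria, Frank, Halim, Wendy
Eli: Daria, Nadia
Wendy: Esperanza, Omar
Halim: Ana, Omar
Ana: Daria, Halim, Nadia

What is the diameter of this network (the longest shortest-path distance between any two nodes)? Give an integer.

4

Eccentricity of each node (its greatest distance to any other): Ana:3, Daria:2, Eli:3, Esperanza:4, Frank:3, Halim:3, Nadia:4, Omar:3, Wendy:4.
The maximum eccentricity is 4, realized for instance by the pair Wendy–Nadia via Wendy – Omar – Halim – Ana – Nadia. So the diameter is 4.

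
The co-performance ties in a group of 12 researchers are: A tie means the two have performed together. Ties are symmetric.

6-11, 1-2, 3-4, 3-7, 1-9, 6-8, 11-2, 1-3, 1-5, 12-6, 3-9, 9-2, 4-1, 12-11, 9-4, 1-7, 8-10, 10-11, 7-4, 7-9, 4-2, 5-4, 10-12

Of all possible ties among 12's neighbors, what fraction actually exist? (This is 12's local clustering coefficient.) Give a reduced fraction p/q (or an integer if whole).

2/3

12's neighbors: 6, 10, and 11 (k = 3).
Possible neighbor pairs: C(3,2) = 3. Edges among them: 6–11, 10–11 → e = 2.
Clustering(12) = 2/3.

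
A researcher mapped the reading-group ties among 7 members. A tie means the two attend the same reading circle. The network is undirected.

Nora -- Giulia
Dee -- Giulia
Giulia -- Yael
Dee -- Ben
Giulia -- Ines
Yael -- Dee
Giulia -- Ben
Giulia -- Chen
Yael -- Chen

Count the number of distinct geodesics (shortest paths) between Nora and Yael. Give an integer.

The shortest distance is 2, and the only length-2 path is Nora–Giulia–Yael. So there is exactly 1 shortest path.

1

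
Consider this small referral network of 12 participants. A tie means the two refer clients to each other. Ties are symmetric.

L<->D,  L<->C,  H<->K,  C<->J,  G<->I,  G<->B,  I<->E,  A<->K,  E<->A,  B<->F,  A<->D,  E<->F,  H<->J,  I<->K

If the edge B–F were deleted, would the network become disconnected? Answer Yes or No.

No

Even without that edge, B still reaches F via B – G – I – E – F, so the network stays connected. Not a bridge.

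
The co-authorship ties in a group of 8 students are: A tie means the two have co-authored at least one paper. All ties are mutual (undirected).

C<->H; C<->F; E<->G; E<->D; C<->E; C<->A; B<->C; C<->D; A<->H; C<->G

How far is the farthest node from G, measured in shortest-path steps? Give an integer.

Distances from G: A:2, B:2, C:1, D:2, E:1, F:2, H:2.
The largest is 2 (to D, H, A, B, and F), so the eccentricity of G is 2.

2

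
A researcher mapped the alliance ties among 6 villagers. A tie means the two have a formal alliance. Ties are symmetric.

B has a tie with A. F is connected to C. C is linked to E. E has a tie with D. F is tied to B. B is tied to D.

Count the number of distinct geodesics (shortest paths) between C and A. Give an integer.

The shortest distance is 3, and the only length-3 path is C–F–B–A. So there is exactly 1 shortest path.

1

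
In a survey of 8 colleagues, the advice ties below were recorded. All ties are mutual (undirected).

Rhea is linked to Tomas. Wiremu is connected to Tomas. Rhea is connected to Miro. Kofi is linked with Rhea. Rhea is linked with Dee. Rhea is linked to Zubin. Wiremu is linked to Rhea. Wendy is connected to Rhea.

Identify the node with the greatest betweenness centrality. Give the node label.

Rhea

Unnormalized betweenness of each node: Dee:0, Kofi:0, Miro:0, Rhea:20, Tomas:0, Wendy:0, Wiremu:0, Zubin:0.
Rhea has the largest value, 20, making it the main broker — the node through which the most shortest paths run.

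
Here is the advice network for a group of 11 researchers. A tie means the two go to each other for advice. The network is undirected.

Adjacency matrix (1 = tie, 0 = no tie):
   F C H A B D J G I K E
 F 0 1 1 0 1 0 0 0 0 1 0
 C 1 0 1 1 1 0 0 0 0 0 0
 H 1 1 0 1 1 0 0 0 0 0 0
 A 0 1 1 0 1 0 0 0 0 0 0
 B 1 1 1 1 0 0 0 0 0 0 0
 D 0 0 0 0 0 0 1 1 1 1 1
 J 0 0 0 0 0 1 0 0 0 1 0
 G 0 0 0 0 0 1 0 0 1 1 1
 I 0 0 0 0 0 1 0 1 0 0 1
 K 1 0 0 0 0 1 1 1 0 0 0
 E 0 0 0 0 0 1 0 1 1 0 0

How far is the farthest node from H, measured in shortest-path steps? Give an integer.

Distances from H: A:1, B:1, C:1, D:3, E:4, F:1, G:3, I:4, J:3, K:2.
The largest is 4 (to I and E), so the eccentricity of H is 4.

4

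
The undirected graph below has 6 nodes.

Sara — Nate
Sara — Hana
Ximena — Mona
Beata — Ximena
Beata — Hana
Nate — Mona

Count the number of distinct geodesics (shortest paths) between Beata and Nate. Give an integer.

The shortest distance is 3. The length-3 paths are: Beata–Ximena–Mona–Nate; Beata–Hana–Sara–Nate.
That gives 2 distinct shortest paths.

2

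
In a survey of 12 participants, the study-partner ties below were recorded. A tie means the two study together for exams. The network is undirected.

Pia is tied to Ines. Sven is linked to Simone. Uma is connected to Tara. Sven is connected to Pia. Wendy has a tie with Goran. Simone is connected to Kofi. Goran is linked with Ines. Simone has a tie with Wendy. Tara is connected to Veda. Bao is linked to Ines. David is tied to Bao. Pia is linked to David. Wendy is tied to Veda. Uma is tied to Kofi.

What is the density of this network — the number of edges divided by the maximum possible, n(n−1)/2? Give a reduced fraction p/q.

7/33

There are 14 edges and 12 nodes, so the maximum possible is C(12,2) = 66.
Density = 14/66 = 7/33.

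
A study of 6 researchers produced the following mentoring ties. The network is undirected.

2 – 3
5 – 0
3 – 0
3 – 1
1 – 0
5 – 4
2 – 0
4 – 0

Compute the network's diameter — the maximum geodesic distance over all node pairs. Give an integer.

2

Eccentricity of each node (its greatest distance to any other): 0:1, 1:2, 2:2, 3:2, 4:2, 5:2.
The maximum eccentricity is 2, realized for instance by the pair 1–5 via 1 – 0 – 5. So the diameter is 2.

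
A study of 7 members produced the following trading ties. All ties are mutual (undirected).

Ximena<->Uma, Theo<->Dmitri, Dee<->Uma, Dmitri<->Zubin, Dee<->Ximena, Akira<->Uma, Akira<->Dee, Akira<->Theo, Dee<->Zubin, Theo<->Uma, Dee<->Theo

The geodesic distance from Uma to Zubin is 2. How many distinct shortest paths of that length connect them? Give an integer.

The shortest distance is 2, and the only length-2 path is Uma–Dee–Zubin. So there is exactly 1 shortest path.

1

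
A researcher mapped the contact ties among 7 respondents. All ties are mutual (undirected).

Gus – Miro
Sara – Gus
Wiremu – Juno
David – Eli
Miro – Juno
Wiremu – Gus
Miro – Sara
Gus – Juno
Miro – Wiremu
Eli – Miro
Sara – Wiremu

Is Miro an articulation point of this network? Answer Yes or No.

Yes

Removing Miro leaves {David and Eli} with no path to {Gus, Juno, Sara, and Wiremu}, so the network splits into 2 components. Miro is a cut vertex.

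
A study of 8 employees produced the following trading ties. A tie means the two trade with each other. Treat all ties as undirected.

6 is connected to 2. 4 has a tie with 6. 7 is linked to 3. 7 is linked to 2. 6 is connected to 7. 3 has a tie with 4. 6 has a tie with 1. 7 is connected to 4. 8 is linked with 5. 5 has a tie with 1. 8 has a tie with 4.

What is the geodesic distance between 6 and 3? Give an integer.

2

One shortest route is 6 – 4 – 3, which uses 2 edges, and 6 and 3 are not directly tied, so nothing shorter exists. So d(6,3) = 2.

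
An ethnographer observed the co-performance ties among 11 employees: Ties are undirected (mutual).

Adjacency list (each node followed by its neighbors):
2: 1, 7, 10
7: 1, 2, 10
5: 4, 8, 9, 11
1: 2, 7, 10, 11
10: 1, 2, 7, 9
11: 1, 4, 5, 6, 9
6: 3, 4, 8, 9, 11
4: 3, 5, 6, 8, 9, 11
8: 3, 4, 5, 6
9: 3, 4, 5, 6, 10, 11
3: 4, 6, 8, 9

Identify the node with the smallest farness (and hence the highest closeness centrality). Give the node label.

Farness (sum of distances to all others) for each node — 1:18, 2:23, 3:19, 4:16, 5:18, 6:17, 7:23, 8:22, 9:14, 10:17, 11:15.
The smallest farness is 14, for 9, so 9 has the highest closeness.

9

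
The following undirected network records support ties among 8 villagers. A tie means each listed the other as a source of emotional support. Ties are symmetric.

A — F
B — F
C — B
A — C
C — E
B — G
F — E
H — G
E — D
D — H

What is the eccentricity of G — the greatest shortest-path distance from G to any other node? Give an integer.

Distances from G: A:3, B:1, C:2, D:2, E:3, F:2, H:1.
The largest is 3 (to E and A), so the eccentricity of G is 3.

3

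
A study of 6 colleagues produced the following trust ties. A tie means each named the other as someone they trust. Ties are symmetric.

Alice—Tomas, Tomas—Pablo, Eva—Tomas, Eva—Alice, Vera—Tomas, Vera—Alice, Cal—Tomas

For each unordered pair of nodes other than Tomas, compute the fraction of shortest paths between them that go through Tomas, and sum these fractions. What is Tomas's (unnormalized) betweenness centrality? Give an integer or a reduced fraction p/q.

15/2

Pairs whose geodesics pass through Tomas — Vera–Cal: 1; Vera–Pablo: 1; Vera–Eva: 1/2; Cal–Pablo: 1; Cal–Alice: 1; Cal–Eva: 1; Pablo–Alice: 1; Pablo–Eva: 1.
All other pairs contribute 0.
Summing the contributions gives betweenness(Tomas) = 15/2.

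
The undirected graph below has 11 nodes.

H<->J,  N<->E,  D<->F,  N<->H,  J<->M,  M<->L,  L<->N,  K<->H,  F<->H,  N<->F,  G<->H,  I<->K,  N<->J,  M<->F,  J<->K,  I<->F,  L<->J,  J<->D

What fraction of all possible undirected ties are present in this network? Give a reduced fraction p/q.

18/55

There are 18 edges and 11 nodes, so the maximum possible is C(11,2) = 55.
Density = 18/55.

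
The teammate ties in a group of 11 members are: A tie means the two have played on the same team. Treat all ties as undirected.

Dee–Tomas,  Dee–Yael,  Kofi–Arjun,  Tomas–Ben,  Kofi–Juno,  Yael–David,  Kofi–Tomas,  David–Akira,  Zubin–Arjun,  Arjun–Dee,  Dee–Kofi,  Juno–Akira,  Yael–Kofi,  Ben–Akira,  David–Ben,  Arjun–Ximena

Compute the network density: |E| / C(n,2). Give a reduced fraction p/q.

There are 16 edges and 11 nodes, so the maximum possible is C(11,2) = 55.
Density = 16/55.

16/55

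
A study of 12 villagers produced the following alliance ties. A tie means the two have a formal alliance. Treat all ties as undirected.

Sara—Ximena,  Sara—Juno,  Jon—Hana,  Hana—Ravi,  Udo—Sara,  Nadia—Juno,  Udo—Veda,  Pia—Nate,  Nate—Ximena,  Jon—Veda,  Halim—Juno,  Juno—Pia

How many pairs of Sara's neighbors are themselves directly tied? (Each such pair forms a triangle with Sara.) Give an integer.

Sara's neighbors are Juno, Udo, and Ximena, but none of them are tied to each other, so no triangle contains Sara.

0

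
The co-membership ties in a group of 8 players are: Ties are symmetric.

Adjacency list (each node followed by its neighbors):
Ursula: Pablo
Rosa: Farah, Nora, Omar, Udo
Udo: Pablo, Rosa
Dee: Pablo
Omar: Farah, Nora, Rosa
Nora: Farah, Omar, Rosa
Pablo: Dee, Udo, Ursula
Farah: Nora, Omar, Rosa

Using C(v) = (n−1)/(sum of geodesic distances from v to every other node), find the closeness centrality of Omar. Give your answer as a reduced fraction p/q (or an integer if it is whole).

Distances from Omar: Dee:4, Farah:1, Nora:1, Pablo:3, Rosa:1, Udo:2, Ursula:4. Sum = 16.
n = 8, so closeness = 7/16.

7/16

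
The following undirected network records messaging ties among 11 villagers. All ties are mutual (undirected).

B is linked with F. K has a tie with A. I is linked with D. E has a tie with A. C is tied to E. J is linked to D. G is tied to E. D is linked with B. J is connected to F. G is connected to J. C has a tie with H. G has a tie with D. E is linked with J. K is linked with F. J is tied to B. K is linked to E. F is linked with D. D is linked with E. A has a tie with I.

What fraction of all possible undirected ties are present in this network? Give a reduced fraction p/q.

There are 19 edges and 11 nodes, so the maximum possible is C(11,2) = 55.
Density = 19/55.

19/55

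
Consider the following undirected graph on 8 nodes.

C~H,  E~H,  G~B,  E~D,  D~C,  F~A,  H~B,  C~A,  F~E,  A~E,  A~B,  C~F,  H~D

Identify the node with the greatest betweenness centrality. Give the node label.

B

Unnormalized betweenness of each node: A:17/4, B:19/3, C:11/6, D:1/4, E:11/6, F:1/4, G:0, H:17/4.
B has the largest value, 19/3, making it the main broker — the node through which the most shortest paths run.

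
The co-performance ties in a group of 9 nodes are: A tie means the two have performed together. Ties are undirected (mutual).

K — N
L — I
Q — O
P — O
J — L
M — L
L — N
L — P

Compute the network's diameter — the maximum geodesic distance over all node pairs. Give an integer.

Eccentricity of each node (its greatest distance to any other): I:4, J:4, K:5, L:3, M:4, N:4, O:4, P:3, Q:5.
The maximum eccentricity is 5, realized for instance by the pair Q–K via Q – O – P – L – N – K. So the diameter is 5.

5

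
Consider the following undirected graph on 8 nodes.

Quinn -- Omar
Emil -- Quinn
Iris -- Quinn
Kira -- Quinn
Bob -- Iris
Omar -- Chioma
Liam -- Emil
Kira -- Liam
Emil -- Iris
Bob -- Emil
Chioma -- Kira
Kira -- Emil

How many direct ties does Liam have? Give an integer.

2

Liam is directly tied to Emil and Kira. That is 2 neighbors, so the degree of Liam is 2.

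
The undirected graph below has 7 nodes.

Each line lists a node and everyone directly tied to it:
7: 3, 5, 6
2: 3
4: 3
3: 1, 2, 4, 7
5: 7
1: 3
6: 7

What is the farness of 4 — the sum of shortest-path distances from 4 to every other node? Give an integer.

13

Distances from 4: 1:2, 2:2, 3:1, 5:3, 6:3, 7:2.
Sum = 2 + 2 + 1 + 3 + 3 + 2 = 13.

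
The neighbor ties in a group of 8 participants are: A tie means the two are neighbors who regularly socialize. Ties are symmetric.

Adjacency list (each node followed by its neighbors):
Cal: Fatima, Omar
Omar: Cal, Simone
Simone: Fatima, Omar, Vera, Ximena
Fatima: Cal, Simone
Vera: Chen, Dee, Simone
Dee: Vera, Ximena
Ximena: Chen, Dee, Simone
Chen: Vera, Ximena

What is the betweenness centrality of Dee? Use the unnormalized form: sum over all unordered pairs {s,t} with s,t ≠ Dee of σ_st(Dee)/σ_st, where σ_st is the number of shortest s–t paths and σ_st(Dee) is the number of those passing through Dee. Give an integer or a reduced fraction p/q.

Pairs whose geodesics pass through Dee — Vera–Ximena: 1/3.
All other pairs contribute 0.
Summing the contributions gives betweenness(Dee) = 1/3.

1/3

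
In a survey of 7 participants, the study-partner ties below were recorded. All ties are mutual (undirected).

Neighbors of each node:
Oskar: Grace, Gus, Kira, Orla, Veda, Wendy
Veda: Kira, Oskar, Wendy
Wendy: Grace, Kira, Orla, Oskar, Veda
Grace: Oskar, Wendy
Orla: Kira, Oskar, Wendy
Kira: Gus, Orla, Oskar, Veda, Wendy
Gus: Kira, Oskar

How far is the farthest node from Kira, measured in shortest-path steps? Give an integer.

2

Distances from Kira: Grace:2, Gus:1, Orla:1, Oskar:1, Veda:1, Wendy:1.
The largest is 2 (to Grace), so the eccentricity of Kira is 2.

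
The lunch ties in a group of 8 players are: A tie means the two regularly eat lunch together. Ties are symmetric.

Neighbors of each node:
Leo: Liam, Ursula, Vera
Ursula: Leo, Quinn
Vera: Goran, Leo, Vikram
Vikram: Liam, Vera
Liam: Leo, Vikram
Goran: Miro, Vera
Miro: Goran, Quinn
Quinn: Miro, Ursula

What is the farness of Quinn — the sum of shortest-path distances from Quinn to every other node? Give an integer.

Distances from Quinn: Goran:2, Leo:2, Liam:3, Miro:1, Ursula:1, Vera:3, Vikram:4.
Sum = 2 + 2 + 3 + 1 + 1 + 3 + 4 = 16.

16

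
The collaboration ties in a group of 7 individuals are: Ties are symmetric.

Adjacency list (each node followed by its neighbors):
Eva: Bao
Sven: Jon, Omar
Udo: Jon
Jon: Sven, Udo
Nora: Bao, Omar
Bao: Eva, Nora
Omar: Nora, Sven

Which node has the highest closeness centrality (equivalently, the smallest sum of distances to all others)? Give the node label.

Omar

Farness (sum of distances to all others) for each node — Bao:16, Eva:21, Jon:16, Nora:13, Omar:12, Sven:13, Udo:21.
The smallest farness is 12, for Omar, so Omar has the highest closeness.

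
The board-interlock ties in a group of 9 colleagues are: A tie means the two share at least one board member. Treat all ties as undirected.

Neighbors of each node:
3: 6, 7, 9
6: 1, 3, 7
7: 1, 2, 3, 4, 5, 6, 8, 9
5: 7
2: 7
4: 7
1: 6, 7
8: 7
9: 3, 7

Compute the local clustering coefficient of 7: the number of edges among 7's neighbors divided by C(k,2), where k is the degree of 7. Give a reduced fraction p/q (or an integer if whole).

3/28

7's neighbors: 1, 2, 3, 4, 5, 6, 8, and 9 (k = 8).
Possible neighbor pairs: C(8,2) = 28. Edges among them: 1–6, 3–6, 3–9 → e = 3.
Clustering(7) = 3/28.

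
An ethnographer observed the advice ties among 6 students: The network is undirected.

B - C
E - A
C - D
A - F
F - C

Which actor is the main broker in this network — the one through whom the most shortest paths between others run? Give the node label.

Unnormalized betweenness of each node: A:4, B:0, C:7, D:0, E:0, F:6.
C has the largest value, 7, making it the main broker — the node through which the most shortest paths run.

C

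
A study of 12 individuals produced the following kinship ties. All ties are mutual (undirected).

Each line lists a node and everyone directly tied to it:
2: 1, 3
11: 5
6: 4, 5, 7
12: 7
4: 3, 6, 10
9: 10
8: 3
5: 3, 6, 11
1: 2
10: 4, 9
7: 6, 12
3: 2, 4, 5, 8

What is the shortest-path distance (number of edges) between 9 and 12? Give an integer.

One shortest route is 9 – 10 – 4 – 6 – 7 – 12, which uses 5 edges, and at distance 4 from 9 we only reach {2, 5, 7, 8}, which does not include 12. So d(9,12) = 5.

5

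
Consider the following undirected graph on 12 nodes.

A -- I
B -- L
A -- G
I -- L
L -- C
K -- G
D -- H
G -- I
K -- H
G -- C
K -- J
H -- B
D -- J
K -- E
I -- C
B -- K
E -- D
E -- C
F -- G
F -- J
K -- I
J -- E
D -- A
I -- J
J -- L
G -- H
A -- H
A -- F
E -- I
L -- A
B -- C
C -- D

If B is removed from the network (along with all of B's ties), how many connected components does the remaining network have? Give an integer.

1

B's neighbors (C, H, K, and L) remain reachable from one another through other ties, so the rest of the network stays in one piece.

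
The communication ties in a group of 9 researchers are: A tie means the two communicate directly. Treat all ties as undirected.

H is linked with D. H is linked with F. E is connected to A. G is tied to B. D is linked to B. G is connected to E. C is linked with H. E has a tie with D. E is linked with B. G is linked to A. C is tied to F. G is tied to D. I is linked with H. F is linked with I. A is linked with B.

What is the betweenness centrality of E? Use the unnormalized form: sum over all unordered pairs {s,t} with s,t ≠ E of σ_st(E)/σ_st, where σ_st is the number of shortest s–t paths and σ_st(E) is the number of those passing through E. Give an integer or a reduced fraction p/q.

5/3

Pairs whose geodesics pass through E — A–D: 1/3; A–C: 1/3; A–F: 1/3; A–H: 1/3; A–I: 1/3.
All other pairs contribute 0.
Summing the contributions gives betweenness(E) = 5/3.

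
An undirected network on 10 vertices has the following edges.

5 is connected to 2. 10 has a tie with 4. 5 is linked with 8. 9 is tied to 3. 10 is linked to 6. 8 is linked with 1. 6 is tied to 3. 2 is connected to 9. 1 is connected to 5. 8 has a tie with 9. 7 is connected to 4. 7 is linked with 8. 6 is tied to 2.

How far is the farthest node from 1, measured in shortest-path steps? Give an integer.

4

Distances from 1: 2:2, 3:3, 4:3, 5:1, 6:3, 7:2, 8:1, 9:2, 10:4.
The largest is 4 (to 10), so the eccentricity of 1 is 4.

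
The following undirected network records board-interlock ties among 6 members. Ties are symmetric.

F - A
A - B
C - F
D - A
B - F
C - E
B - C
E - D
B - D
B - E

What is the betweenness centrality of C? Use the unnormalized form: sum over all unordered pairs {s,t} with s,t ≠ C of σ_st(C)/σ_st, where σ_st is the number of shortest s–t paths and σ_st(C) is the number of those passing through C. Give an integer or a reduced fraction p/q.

1/2

Pairs whose geodesics pass through C — E–F: 1/2.
All other pairs contribute 0.
Summing the contributions gives betweenness(C) = 1/2.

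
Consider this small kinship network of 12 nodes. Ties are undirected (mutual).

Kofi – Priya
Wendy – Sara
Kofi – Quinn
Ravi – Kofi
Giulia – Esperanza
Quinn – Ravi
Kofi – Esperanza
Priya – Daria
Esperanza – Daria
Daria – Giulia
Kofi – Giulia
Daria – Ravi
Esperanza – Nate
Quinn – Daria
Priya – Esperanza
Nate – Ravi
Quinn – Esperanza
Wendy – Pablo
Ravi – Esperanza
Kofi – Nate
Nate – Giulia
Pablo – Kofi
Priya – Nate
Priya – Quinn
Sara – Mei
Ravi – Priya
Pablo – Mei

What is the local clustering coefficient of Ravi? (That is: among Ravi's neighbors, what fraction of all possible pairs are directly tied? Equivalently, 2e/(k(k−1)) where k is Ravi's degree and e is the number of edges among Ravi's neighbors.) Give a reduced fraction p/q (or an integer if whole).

Ravi's neighbors: Daria, Esperanza, Kofi, Nate, Priya, and Quinn (k = 6).
Possible neighbor pairs: C(6,2) = 15. Edges among them: Daria–Esperanza, Daria–Priya, Daria–Quinn, Esperanza–Kofi, Esperanza–Nate, Esperanza–Priya, Esperanza–Quinn, Kofi–Nate, Kofi–Priya, Kofi–Quinn, Nate–Priya, Priya–Quinn → e = 12.
Clustering(Ravi) = 12/15 = 4/5.

4/5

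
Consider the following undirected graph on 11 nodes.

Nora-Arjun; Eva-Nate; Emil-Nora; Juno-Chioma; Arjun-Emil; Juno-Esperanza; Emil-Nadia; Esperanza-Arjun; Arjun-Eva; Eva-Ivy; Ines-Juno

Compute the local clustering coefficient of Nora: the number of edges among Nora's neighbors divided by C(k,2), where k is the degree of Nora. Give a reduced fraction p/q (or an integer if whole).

1

Nora's neighbors: Arjun and Emil (k = 2).
Possible neighbor pairs: C(2,2) = 1. Edges among them: Arjun–Emil → e = 1.
Clustering(Nora) = 1/1.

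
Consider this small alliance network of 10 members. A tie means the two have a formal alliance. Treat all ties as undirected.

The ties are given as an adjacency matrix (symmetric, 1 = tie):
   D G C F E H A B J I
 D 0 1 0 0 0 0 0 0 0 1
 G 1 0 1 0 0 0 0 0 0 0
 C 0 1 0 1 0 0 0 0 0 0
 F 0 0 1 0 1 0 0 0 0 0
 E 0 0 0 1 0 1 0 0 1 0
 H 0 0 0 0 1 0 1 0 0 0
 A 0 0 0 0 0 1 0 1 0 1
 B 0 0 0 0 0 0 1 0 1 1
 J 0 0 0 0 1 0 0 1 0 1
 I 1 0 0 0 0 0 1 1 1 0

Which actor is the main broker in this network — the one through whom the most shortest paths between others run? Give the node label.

Unnormalized betweenness of each node: A:7/2, B:1/2, C:7/2, D:13/2, E:19/2, F:11/2, G:4, H:5/2, I:10, J:11/2.
I has the largest value, 10, making it the main broker — the node through which the most shortest paths run.

I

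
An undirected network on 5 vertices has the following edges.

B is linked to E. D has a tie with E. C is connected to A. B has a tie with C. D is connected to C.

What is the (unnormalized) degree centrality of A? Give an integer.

A is directly tied to C. That is 1 neighbor, so the degree of A is 1.

1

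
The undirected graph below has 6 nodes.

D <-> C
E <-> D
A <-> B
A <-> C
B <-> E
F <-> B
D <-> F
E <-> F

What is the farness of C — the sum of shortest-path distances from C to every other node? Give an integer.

Distances from C: A:1, B:2, D:1, E:2, F:2.
Sum = 1 + 2 + 1 + 2 + 2 = 8.

8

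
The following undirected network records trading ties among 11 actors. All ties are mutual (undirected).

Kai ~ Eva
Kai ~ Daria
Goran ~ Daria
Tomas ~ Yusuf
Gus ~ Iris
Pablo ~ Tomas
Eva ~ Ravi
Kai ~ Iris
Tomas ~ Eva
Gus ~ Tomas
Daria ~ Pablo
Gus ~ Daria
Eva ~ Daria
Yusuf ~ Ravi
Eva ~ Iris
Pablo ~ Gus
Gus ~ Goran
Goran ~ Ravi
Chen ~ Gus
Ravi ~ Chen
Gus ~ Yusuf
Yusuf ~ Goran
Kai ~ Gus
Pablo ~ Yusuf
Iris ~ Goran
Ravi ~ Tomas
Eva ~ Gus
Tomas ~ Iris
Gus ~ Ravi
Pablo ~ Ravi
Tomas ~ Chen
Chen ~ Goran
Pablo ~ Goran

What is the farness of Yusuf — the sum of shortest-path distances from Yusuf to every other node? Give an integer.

15

Distances from Yusuf: Chen:2, Daria:2, Eva:2, Goran:1, Gus:1, Iris:2, Kai:2, Pablo:1, Ravi:1, Tomas:1.
Sum = 2 + 2 + 2 + 1 + 1 + 2 + 2 + 1 + 1 + 1 = 15.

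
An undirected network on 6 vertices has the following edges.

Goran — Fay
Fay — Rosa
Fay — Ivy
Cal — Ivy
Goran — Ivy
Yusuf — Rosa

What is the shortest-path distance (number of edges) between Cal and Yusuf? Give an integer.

4

One shortest route is Cal – Ivy – Fay – Rosa – Yusuf, which uses 4 edges, and at distance 3 from Cal we only reach {Rosa}, which does not include Yusuf. So d(Cal,Yusuf) = 4.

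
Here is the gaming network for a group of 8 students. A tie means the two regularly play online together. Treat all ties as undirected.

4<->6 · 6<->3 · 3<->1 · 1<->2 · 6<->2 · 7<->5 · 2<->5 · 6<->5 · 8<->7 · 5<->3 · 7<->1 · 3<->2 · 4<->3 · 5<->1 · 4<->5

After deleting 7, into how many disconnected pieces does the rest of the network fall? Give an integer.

2

Without 7, the remaining ties split the others into: {1, 2, 3, 4, 5, 6}; {8}.
That's 2 separate components.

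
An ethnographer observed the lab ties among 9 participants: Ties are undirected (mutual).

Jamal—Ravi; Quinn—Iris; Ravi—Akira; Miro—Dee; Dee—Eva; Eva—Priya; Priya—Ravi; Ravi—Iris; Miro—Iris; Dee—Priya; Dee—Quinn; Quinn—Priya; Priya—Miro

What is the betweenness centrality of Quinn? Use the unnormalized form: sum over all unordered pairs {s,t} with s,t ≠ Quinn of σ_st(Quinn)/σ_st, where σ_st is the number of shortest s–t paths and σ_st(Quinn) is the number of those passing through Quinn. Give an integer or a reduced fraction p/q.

Pairs whose geodesics pass through Quinn — Eva–Iris: 2/5; Dee–Iris: 1/2; Priya–Iris: 1/3.
All other pairs contribute 0.
Summing the contributions gives betweenness(Quinn) = 37/30.

37/30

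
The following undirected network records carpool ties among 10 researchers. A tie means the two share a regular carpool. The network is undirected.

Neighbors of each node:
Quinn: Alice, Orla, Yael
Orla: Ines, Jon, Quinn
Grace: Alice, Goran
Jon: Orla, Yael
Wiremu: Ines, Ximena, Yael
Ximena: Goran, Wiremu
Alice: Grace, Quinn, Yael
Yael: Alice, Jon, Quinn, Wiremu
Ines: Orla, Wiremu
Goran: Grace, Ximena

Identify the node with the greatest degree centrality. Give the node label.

Yael

Degrees — Alice:3, Goran:2, Grace:2, Ines:2, Jon:2, Orla:3, Quinn:3, Wiremu:3, Ximena:2, Yael:4.
The maximum is 4, attained only by Yael.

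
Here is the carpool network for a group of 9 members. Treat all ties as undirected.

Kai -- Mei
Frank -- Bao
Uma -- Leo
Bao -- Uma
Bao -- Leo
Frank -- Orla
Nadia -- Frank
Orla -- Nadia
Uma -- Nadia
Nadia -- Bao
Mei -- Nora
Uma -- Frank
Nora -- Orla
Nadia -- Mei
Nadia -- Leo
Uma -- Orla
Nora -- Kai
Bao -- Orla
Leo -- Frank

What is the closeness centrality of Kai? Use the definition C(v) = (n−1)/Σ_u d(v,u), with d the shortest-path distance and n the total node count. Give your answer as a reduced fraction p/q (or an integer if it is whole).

Distances from Kai: Bao:3, Frank:3, Leo:3, Mei:1, Nadia:2, Nora:1, Orla:2, Uma:3. Sum = 18.
n = 9, so closeness = 8/18 = 4/9.

4/9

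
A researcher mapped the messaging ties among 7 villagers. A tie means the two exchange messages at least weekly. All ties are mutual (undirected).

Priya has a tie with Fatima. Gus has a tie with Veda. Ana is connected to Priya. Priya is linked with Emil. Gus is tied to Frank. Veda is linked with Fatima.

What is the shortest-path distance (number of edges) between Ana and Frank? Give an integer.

5

One shortest route is Ana – Priya – Fatima – Veda – Gus – Frank, which uses 5 edges, and at distance 4 from Ana we only reach {Gus}, which does not include Frank. So d(Ana,Frank) = 5.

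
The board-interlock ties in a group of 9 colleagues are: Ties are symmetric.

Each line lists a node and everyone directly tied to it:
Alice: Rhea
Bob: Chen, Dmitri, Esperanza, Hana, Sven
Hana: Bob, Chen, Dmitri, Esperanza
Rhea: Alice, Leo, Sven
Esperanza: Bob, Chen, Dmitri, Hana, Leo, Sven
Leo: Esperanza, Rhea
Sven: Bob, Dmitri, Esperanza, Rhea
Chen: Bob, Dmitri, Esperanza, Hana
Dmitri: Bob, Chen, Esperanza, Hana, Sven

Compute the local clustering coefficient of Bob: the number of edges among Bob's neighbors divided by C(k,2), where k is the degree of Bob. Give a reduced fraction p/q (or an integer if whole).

Bob's neighbors: Chen, Dmitri, Esperanza, Hana, and Sven (k = 5).
Possible neighbor pairs: C(5,2) = 10. Edges among them: Chen–Dmitri, Chen–Esperanza, Chen–Hana, Dmitri–Esperanza, Dmitri–Hana, Dmitri–Sven, Esperanza–Hana, Esperanza–Sven → e = 8.
Clustering(Bob) = 8/10 = 4/5.

4/5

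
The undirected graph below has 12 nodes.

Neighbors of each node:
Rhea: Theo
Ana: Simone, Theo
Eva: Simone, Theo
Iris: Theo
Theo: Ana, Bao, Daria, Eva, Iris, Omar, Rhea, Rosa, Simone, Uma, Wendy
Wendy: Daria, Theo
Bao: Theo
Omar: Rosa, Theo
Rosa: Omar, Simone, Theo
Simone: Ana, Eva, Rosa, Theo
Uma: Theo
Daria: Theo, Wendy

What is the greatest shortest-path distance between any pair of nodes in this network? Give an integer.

2

Eccentricity of each node (its greatest distance to any other): Ana:2, Bao:2, Daria:2, Eva:2, Iris:2, Omar:2, Rhea:2, Rosa:2, Simone:2, Theo:1, Uma:2, Wendy:2.
The maximum eccentricity is 2, realized for instance by the pair Simone–Rhea via Simone – Theo – Rhea. So the diameter is 2.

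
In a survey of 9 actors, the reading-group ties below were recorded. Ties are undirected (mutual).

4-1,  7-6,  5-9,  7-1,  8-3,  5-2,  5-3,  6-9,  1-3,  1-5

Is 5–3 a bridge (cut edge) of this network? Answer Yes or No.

No

Even without that edge, 5 still reaches 3 via 5 – 1 – 3, so the network stays connected. Not a bridge.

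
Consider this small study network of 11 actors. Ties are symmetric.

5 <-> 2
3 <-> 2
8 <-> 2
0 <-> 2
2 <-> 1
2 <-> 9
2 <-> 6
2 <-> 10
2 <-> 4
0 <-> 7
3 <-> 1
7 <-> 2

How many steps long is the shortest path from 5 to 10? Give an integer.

One shortest route is 5 – 2 – 10, which uses 2 edges, and 5 and 10 are not directly tied, so nothing shorter exists. So d(5,10) = 2.

2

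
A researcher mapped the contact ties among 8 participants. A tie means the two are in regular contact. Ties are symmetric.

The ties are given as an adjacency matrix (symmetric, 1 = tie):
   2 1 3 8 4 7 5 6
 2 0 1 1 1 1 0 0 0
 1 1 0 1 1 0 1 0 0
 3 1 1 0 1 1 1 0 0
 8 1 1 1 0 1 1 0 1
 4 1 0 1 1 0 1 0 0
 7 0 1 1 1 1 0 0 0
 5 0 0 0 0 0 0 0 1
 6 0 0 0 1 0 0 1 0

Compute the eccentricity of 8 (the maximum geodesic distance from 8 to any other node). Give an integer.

Distances from 8: 1:1, 2:1, 3:1, 4:1, 5:2, 6:1, 7:1.
The largest is 2 (to 5), so the eccentricity of 8 is 2.

2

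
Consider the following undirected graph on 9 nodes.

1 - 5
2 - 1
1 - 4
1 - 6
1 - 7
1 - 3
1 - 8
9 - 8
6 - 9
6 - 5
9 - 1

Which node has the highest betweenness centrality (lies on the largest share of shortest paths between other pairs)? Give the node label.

1

Unnormalized betweenness of each node: 1:24, 2:0, 3:0, 4:0, 5:0, 6:1/2, 7:0, 8:0, 9:1/2.
1 has the largest value, 24, making it the main broker — the node through which the most shortest paths run.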